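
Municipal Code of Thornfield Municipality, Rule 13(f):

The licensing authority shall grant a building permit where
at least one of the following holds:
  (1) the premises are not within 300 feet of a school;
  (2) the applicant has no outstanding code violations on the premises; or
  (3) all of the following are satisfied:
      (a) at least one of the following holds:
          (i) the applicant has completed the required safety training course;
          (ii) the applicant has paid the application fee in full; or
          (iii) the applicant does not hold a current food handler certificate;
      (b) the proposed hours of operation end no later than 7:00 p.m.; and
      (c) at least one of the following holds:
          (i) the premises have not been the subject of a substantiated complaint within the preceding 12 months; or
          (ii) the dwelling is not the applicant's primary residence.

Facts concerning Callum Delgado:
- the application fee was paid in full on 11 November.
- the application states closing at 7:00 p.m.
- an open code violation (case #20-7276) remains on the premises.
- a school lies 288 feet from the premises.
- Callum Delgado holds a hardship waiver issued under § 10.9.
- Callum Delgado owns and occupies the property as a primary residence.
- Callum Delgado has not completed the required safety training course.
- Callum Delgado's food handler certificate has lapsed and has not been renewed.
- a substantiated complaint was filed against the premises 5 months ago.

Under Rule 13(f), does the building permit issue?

(1) ≥300 ft from school — not met.
(2) no code violations — not met.
(i) safety training — not satisfied.
(ii) fee paid — satisfied.
(iii) not (food handler cert.) — met.
(a): F OR T OR T → true.
(b) closes by 7 p.m. — holds.
(i) no complaint in 12 mo. — fails.
(ii) not (primary residence) — not satisfied.
So (c) is not satisfied (F OR F).
So (3) is not satisfied (T AND T AND F).
Overall = F OR F OR F = false.

No — denied.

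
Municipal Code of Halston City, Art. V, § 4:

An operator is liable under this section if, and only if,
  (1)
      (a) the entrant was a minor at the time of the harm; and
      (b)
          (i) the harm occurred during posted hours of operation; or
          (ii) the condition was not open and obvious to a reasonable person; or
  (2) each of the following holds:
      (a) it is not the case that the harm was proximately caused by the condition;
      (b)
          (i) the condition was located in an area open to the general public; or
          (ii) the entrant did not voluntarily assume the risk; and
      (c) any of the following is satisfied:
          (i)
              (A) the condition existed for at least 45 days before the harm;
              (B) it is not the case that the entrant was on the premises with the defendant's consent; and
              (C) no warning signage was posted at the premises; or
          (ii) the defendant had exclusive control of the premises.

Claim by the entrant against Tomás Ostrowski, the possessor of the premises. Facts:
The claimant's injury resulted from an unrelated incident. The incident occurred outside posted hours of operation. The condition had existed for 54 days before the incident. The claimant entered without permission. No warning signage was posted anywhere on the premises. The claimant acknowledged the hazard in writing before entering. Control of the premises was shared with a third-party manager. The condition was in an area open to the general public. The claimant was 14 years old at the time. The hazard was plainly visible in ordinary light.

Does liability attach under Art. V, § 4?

Yes — liable.

(a) entrant a minor — holds.
(i) during posted hours — fails.
(ii) not open/obvious — not satisfied.
So (b) is not satisfied (F OR F).
So (1) is not satisfied (T AND F).
(a) not (proximate cause) — met.
(i) public area — met.
(ii) no assumed risk — fails.
So (b) is satisfied (T OR F).
(A) condition ≥45 days old — met.
(B) not (consent to enter) — holds.
(C) no signage posted — satisfied.
(i) = T AND T AND T = true.
(ii) exclusive control — fails.
(c) = T OR F = true.
(2) = T AND T AND T = true.
Overall: F OR T → true.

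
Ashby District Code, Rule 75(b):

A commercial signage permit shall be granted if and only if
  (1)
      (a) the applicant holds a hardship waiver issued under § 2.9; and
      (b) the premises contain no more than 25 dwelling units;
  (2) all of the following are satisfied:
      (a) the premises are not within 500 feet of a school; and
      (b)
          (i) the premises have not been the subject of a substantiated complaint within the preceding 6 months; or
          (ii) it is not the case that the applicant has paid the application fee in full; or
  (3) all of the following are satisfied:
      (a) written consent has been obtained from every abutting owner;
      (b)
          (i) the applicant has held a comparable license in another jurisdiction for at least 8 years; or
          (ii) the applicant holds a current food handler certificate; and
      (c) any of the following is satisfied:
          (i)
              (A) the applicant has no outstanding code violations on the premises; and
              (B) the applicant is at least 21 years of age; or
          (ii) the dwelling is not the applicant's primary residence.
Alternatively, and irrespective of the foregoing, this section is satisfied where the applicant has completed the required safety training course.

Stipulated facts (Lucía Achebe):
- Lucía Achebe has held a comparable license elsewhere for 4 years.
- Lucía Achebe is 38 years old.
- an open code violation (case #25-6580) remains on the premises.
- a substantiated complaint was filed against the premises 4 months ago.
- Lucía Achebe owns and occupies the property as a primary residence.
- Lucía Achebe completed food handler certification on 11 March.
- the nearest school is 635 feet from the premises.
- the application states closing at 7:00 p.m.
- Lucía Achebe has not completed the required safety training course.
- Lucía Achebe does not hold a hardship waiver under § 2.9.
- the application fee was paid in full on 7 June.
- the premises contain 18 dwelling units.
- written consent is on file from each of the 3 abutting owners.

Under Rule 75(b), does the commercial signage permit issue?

(a) hardship waiver — fails.
(b) ≤ 25 units — met.
(1): F AND T → false.
(a) ≥500 ft from school — met.
(i) no complaint in 6 mo. — not met.
(ii) not (fee paid) — not met.
(b): F OR F → false.
(2): T AND F → false.
(a) all abutters consent — holds.
(i) prior license ≥ 8 yr — fails.
(ii) food handler cert. — met.
(b): F OR T → true.
(A) no code violations — not satisfied.
(B) age ≥ 21 — holds.
So (i) is not satisfied (F AND T).
(ii) not (primary residence) — not met.
(c): F OR F → false.
(3) = T AND T AND F = false.
Overall = F OR F OR F = false.
Exception (safety training) — not satisfied.
Result: main false OR exception false → false.

No — denied.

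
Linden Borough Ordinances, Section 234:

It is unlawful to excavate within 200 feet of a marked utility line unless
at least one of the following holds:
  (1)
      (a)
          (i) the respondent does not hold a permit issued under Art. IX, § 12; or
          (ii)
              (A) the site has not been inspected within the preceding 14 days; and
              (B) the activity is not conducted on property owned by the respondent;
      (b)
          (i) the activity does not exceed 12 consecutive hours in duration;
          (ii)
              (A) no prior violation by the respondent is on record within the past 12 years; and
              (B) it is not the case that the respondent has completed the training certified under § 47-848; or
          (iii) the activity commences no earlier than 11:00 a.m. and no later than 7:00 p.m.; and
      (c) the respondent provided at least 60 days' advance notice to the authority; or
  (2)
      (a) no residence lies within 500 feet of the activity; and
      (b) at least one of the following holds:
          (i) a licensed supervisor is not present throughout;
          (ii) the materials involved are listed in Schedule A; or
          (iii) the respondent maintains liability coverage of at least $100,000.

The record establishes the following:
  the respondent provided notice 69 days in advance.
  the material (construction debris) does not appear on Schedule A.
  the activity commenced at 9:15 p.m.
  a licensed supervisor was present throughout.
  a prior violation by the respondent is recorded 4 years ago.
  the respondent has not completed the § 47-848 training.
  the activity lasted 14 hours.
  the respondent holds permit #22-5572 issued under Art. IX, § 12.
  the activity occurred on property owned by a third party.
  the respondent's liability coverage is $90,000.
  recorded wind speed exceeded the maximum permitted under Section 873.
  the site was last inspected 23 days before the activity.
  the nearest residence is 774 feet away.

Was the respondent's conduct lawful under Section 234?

No — unlawful.

(i) not (holds permit) — fails.
(A) not (site inspected) — satisfied.
(B) not (own property) — met.
(ii): T AND T → true.
(a): F OR T → true.
(i) ≤ 12 hrs duration — not satisfied.
(A) no prior violation — not met.
(B) not (training certified) — satisfied.
(ii): F AND T → false.
(iii) start within hours — not met.
(b): F OR F OR F → false.
(c) ≥60 days' notice — satisfied.
(1): T AND F AND T → false.
(a) no residence in 500 ft — holds.
(i) not (supervisor present) — not satisfied.
(ii) Schedule A material — not met.
(iii) coverage ≥ $100,000 — fails.
(b) = F OR F OR F = false.
(2): T AND F → false.
Overall: F OR F → false.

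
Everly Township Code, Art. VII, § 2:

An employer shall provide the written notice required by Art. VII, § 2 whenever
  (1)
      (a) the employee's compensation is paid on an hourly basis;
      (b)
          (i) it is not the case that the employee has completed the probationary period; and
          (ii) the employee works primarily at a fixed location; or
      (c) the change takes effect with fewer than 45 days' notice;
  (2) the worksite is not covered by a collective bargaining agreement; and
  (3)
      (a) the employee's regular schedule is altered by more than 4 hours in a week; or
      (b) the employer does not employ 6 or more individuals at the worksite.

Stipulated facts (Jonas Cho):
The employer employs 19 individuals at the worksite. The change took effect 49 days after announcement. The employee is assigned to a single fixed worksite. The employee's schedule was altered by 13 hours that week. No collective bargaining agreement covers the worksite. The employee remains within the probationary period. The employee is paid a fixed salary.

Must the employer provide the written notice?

(a) hourly-paid — not satisfied.
(i) not (past probation) — holds.
(ii) fixed location — holds.
(b) = T AND T = true.
(c) < 45 days' notice — not met.
(1) = F OR T OR F = true.
(2) no CBA — met.
(a) schedule shift > 4h — holds.
(b) not (≥ 6 at site) — not satisfied.
So (3) is satisfied (T OR F).
Overall: T AND T AND T → true.

Yes — required.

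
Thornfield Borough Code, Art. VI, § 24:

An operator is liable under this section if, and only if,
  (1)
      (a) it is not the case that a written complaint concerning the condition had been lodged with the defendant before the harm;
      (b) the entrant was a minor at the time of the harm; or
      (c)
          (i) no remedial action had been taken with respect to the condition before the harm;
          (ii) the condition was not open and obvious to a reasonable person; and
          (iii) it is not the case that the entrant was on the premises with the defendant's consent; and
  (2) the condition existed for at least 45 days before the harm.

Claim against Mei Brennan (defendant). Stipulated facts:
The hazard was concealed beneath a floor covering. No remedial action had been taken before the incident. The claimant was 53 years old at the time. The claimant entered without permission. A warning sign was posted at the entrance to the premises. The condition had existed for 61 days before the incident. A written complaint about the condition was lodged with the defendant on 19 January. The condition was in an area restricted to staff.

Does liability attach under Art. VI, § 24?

Yes — liable.

(a) not (complaint lodged) — not satisfied.
(b) entrant a minor — not satisfied.
(i) no remedial action — met.
(ii) not open/obvious — holds.
(iii) not (consent to enter) — satisfied.
(c): T AND T AND T → true.
(1): F OR F OR T → true.
(2) condition ≥45 days old — satisfied.
Overall: T AND T → true.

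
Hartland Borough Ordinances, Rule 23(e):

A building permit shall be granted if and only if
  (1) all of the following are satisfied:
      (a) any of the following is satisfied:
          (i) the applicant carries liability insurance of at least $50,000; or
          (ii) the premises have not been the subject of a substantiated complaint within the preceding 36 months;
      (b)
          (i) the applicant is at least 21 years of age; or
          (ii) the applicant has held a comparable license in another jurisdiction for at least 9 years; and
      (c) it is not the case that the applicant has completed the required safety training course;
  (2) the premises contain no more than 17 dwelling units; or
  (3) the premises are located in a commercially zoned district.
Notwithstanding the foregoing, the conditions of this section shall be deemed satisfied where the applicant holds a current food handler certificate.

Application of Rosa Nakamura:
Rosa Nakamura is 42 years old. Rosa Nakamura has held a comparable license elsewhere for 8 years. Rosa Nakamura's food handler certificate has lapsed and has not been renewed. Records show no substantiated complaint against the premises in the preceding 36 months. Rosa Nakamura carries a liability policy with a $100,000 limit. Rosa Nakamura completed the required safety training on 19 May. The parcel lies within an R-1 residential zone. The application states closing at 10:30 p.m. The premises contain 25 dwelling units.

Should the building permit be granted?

No — denied.

(i) insurance ≥ $50,000 — holds.
(ii) no complaint in 36 mo. — holds.
(a): T OR T → true.
(i) age ≥ 21 — met.
(ii) prior license ≥ 9 yr — not satisfied.
(b): T OR F → true.
(c) not (safety training) — not met.
(1) = T AND T AND F = false.
(2) ≤ 17 units — fails.
(3) commercially zoned — not satisfied.
Overall = F OR F OR F = false.
Exception (food handler cert.) — not satisfied.
Result: main false OR exception false → false.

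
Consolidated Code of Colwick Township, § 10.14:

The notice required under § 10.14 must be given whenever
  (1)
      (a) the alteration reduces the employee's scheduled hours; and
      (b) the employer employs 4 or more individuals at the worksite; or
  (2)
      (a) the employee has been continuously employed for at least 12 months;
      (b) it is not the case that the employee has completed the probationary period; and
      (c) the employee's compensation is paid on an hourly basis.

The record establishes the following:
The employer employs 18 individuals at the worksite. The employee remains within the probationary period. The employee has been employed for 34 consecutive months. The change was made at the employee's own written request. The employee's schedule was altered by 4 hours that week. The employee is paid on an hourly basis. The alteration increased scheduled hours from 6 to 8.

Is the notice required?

Yes — required.

(a) hours reduced — not satisfied.
(b) ≥ 4 at site — holds.
(1) = F AND T = false.
(a) tenure ≥ 12 mo. — met.
(b) not (past probation) — holds.
(c) hourly-paid — holds.
So (2) is satisfied (T AND T AND T).
Overall: F OR T → true.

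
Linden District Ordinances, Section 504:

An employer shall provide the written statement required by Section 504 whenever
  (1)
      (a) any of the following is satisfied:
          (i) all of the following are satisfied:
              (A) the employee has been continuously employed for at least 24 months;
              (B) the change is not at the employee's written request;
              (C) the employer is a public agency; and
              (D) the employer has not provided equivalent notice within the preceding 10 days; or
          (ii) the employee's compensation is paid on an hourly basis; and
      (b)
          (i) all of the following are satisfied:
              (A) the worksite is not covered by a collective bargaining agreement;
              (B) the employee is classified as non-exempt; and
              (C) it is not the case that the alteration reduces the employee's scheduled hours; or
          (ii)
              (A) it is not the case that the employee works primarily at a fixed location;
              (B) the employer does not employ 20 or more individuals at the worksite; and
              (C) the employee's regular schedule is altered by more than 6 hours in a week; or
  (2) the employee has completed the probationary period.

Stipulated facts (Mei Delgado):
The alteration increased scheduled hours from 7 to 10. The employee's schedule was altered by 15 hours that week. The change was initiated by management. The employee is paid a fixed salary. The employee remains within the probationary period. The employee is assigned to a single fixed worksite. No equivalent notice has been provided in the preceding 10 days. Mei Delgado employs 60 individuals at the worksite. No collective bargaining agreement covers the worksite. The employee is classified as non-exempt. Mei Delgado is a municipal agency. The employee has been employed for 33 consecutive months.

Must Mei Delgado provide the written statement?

Yes — required.

(A) tenure ≥ 24 mo. — met.
(B) not employee-requested — met.
(C) public agency — satisfied.
(D) no recent notice — satisfied.
(i): T AND T AND T AND T → true.
(ii) hourly-paid — fails.
(a): T OR F → true.
(A) no CBA — satisfied.
(B) non-exempt — satisfied.
(C) not (hours reduced) — holds.
So (i) is satisfied (T AND T AND T).
(A) not (fixed location) — not met.
(B) not (≥ 20 at site) — fails.
(C) schedule shift > 6h — met.
(ii) = F AND F AND T = false.
So (b) is satisfied (T OR F).
(1) = T AND T = true.
(2) past probation — not met.
Overall: T OR F → true.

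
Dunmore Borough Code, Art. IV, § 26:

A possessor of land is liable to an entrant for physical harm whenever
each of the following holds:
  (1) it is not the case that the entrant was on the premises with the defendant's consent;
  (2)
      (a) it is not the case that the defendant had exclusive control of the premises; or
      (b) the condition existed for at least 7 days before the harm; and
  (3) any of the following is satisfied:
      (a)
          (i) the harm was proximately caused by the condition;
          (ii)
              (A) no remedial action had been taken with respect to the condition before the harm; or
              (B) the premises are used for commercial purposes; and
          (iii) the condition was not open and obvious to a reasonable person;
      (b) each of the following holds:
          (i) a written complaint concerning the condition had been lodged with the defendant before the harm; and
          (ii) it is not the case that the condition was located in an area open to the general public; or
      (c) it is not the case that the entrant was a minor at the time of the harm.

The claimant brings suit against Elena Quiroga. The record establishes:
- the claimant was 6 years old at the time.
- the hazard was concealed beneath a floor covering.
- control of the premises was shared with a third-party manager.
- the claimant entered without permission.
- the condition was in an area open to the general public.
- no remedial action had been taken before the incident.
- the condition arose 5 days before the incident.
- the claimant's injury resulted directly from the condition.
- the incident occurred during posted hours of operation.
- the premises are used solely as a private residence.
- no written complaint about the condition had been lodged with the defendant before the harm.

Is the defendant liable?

Yes — liable.

(1) not (consent to enter) — holds.
(a) not (exclusive control) — satisfied.
(b) condition ≥7 days old — not met.
(2) = T OR F = true.
(i) proximate cause — holds.
(A) no remedial action — met.
(B) commercial use — fails.
(ii) = T OR F = true.
(iii) not open/obvious — holds.
So (a) is satisfied (T AND T AND T).
(i) complaint lodged — fails.
(ii) not (public area) — not met.
(b) = F AND F = false.
(c) not (entrant a minor) — fails.
(3): T OR F OR F → true.
Overall: T AND T AND T → true.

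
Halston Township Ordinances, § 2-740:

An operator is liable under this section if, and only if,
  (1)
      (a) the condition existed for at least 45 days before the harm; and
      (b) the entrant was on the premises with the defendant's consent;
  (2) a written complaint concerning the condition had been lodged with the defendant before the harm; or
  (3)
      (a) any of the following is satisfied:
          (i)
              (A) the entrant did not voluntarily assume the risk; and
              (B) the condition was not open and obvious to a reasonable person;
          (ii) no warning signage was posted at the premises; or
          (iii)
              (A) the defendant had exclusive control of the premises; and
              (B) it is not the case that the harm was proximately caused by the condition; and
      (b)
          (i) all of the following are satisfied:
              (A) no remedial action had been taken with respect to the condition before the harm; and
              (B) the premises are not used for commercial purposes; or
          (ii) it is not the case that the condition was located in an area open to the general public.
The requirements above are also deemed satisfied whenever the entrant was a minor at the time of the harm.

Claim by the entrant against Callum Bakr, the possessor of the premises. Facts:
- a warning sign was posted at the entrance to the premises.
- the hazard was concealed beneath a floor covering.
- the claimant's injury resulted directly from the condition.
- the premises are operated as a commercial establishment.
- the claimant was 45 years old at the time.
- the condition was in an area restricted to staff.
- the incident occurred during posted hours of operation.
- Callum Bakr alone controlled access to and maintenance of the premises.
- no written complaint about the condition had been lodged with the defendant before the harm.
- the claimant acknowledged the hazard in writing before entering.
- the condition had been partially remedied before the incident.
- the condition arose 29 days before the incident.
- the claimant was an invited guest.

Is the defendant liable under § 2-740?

(a) condition ≥45 days old — fails.
(b) consent to enter — holds.
(1) = F AND T = false.
(2) complaint lodged — not met.
(A) no assumed risk — not satisfied.
(B) not open/obvious — satisfied.
So (i) is not satisfied (F AND T).
(ii) no signage posted — not satisfied.
(A) exclusive control — met.
(B) not (proximate cause) — fails.
So (iii) is not satisfied (T AND F).
(a): F OR F OR F → false.
(A) no remedial action — not met.
(B) not (commercial use) — fails.
(i): F AND F → false.
(ii) not (public area) — holds.
So (b) is satisfied (F OR T).
(3): F AND T → false.
Overall: F OR F OR F → false.
Exception (entrant a minor) — not satisfied.
Result: main false OR exception false → false.

No — not liable.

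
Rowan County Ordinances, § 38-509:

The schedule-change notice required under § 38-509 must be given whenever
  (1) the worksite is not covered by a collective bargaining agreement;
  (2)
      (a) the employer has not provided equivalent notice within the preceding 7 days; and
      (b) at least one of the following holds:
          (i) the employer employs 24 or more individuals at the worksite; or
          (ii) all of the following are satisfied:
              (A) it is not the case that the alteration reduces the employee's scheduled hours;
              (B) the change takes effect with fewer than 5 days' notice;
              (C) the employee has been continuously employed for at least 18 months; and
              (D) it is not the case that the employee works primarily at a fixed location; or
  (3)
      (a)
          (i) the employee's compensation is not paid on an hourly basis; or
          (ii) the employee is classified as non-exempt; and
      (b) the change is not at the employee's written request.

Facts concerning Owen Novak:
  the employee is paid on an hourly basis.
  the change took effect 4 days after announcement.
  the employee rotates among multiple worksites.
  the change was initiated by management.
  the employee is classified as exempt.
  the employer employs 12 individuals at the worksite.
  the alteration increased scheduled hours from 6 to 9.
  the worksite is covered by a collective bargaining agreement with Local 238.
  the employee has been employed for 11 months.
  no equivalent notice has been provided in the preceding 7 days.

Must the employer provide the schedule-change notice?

(1) no CBA — fails.
(a) no recent notice — satisfied.
(i) ≥ 24 at site — not satisfied.
(A) not (hours reduced) — satisfied.
(B) < 5 days' notice — satisfied.
(C) tenure ≥ 18 mo. — not satisfied.
(D) not (fixed location) — met.
(ii) = T AND T AND F AND T = false.
(b): F OR F → false.
(2) = T AND F = false.
(i) not (hourly-paid) — not met.
(ii) non-exempt — fails.
(a) = F OR F = false.
(b) not employee-requested — holds.
So (3) is not satisfied (F AND T).
Overall = F OR F OR F = false.

No — not required.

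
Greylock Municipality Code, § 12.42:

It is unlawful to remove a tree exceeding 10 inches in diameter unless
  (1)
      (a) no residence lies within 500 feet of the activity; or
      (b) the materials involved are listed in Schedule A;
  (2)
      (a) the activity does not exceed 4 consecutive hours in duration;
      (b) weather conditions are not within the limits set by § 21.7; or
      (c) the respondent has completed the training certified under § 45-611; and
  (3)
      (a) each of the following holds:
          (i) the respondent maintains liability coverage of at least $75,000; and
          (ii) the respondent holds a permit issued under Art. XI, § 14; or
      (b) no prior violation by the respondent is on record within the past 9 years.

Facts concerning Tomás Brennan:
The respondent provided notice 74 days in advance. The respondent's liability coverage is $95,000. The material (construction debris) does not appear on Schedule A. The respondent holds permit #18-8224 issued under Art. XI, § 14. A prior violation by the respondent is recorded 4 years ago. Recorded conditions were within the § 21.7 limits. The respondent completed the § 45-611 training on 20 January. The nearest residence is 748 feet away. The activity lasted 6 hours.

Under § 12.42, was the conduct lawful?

Yes — lawful.

(a) no residence in 500 ft — satisfied.
(b) Schedule A material — fails.
So (1) is satisfied (T OR F).
(a) ≤ 4 hrs duration — not satisfied.
(b) not (weather ok) — fails.
(c) training certified — satisfied.
So (2) is satisfied (F OR F OR T).
(i) coverage ≥ $75,000 — holds.
(ii) holds permit — met.
So (a) is satisfied (T AND T).
(b) no prior violation — fails.
So (3) is satisfied (T OR F).
Overall = T AND T AND T = true.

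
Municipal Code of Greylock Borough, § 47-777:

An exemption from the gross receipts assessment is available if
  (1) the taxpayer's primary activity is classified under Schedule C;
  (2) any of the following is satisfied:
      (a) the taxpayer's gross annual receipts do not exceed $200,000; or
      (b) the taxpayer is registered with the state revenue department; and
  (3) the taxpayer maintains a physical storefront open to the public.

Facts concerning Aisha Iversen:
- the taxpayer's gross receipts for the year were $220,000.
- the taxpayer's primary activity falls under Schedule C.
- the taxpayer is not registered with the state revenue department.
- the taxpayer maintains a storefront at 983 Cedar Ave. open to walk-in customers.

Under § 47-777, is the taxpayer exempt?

(1) Schedule C activity — holds.
(a) receipts ≤ $200,000 — fails.
(b) state-registered — not satisfied.
(2) = F OR F = false.
(3) has storefront — met.
So Overall is not satisfied (T AND F AND T).

No — not exempt.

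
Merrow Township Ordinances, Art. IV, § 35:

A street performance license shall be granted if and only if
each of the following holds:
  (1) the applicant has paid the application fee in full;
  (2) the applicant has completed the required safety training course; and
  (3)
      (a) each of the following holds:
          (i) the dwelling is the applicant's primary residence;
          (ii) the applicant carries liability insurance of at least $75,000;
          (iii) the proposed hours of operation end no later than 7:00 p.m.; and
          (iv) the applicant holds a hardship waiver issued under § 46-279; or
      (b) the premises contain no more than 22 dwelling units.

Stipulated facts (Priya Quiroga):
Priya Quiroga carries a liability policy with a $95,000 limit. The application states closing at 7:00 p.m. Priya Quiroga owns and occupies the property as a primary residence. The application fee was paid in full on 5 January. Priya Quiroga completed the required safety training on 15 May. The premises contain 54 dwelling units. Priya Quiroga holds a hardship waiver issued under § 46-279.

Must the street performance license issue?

Yes — granted.

(1) fee paid — satisfied.
(2) safety training — met.
(i) primary residence — holds.
(ii) insurance ≥ $75,000 — met.
(iii) closes by 7 p.m. — holds.
(iv) hardship waiver — satisfied.
(a): T AND T AND T AND T → true.
(b) ≤ 22 units — not met.
(3) = T OR F = true.
Overall = T AND T AND T = true.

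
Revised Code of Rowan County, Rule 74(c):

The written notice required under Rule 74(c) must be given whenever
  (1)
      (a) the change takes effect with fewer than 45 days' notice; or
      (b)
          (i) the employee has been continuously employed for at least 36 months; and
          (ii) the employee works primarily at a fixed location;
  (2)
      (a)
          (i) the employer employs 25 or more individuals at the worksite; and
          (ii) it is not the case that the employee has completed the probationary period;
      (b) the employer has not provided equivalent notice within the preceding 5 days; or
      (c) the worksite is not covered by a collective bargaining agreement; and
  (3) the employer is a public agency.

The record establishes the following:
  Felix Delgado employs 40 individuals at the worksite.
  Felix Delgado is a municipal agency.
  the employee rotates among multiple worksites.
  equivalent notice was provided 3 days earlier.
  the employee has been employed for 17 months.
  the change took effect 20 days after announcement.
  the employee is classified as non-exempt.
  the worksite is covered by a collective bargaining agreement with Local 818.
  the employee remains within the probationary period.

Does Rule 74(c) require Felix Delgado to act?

(a) < 45 days' notice — satisfied.
(i) tenure ≥ 36 mo. — fails.
(ii) fixed location — not met.
So (b) is not satisfied (F AND F).
(1) = T OR F = true.
(i) ≥ 25 at site — met.
(ii) not (past probation) — met.
(a): T AND T → true.
(b) no recent notice — not satisfied.
(c) no CBA — fails.
So (2) is satisfied (T OR F OR F).
(3) public agency — met.
Overall = T AND T AND T = true.

Yes — required.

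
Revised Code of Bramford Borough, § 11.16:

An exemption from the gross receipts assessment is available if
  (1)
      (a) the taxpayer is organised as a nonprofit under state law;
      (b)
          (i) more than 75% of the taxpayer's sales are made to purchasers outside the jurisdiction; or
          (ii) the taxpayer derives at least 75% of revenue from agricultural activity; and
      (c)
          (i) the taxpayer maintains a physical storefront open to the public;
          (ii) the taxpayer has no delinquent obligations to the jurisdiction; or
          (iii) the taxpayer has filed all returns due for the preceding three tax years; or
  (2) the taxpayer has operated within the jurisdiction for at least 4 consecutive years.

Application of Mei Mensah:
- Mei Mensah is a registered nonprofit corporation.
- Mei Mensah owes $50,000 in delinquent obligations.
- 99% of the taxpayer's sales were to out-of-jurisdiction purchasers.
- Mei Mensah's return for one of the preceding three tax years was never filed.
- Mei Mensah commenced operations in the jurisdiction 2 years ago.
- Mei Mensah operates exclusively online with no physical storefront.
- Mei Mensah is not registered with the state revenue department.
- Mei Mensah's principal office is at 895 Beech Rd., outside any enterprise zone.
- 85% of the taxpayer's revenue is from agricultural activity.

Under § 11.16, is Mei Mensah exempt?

No — not exempt.

(a) nonprofit — satisfied.
(i) >75% out-of-jur. sales — holds.
(ii) ≥75% agricultural — met.
So (b) is satisfied (T OR T).
(i) has storefront — not satisfied.
(ii) no delinquency — not met.
(iii) returns current — not met.
(c) = F OR F OR F = false.
So (1) is not satisfied (T AND T AND F).
(2) ≥ 4 yrs in jurisdiction — fails.
Overall: F OR F → false.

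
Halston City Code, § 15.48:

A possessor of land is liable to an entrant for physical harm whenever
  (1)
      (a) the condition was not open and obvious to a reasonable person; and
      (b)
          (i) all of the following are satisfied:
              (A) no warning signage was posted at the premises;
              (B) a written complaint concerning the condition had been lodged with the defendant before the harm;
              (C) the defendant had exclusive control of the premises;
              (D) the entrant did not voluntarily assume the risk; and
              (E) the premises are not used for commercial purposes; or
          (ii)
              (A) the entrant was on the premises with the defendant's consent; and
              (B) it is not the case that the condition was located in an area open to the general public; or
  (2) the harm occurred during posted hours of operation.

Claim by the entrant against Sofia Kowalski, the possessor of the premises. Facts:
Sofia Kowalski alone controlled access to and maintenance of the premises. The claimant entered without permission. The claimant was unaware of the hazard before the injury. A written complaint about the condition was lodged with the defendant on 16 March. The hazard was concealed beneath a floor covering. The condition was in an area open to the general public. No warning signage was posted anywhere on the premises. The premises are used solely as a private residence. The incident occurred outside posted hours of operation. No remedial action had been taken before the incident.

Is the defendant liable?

(a) not open/obvious — holds.
(A) no signage posted — met.
(B) complaint lodged — met.
(C) exclusive control — satisfied.
(D) no assumed risk — holds.
(E) not (commercial use) — met.
So (i) is satisfied (T AND T AND T AND T AND T).
(A) consent to enter — fails.
(B) not (public area) — not met.
(ii): F AND F → false.
(b) = T OR F = true.
So (1) is satisfied (T AND T).
(2) during posted hours — not met.
Overall = T OR F = true.

Yes — liable.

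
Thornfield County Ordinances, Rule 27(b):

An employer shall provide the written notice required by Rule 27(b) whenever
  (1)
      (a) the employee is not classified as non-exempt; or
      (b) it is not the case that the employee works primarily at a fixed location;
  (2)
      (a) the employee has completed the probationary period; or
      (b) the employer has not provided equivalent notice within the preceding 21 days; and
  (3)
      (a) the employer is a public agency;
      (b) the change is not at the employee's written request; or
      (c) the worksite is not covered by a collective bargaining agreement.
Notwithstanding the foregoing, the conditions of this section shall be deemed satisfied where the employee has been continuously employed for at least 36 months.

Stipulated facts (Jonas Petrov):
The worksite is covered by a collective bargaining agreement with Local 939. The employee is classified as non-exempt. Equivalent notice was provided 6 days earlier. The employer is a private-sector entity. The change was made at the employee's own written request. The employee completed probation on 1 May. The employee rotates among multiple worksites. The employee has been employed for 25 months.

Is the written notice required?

(a) not (non-exempt) — fails.
(b) not (fixed location) — holds.
(1) = F OR T = true.
(a) past probation — holds.
(b) no recent notice — fails.
(2): T OR F → true.
(a) public agency — not satisfied.
(b) not employee-requested — fails.
(c) no CBA — fails.
So (3) is not satisfied (F OR F OR F).
Overall: T AND T AND F → false.
Exception (tenure ≥ 36 mo.) — not satisfied.
Result: main false OR exception false → false.

No — not required.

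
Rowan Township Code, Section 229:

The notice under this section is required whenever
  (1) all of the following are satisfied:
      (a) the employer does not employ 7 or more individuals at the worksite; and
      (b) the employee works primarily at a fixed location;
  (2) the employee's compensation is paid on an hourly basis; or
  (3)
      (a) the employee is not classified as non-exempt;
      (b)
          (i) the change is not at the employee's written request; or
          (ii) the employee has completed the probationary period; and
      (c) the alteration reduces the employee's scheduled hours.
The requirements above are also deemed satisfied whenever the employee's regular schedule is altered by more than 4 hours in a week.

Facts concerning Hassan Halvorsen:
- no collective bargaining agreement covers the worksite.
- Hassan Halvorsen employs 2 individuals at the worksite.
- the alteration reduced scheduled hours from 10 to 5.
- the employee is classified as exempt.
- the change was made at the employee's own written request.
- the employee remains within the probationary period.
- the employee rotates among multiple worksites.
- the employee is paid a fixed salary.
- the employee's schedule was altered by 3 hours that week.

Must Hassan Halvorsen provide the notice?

No — not required.

(a) not (≥ 7 at site) — holds.
(b) fixed location — not satisfied.
(1) = T AND F = false.
(2) hourly-paid — not met.
(a) not (non-exempt) — holds.
(i) not employee-requested — not satisfied.
(ii) past probation — fails.
(b) = F OR F = false.
(c) hours reduced — holds.
(3) = T AND F AND T = false.
So Overall is not satisfied (F OR F OR F).
Exception (schedule shift > 4h) — not satisfied.
Result: main false OR exception false → false.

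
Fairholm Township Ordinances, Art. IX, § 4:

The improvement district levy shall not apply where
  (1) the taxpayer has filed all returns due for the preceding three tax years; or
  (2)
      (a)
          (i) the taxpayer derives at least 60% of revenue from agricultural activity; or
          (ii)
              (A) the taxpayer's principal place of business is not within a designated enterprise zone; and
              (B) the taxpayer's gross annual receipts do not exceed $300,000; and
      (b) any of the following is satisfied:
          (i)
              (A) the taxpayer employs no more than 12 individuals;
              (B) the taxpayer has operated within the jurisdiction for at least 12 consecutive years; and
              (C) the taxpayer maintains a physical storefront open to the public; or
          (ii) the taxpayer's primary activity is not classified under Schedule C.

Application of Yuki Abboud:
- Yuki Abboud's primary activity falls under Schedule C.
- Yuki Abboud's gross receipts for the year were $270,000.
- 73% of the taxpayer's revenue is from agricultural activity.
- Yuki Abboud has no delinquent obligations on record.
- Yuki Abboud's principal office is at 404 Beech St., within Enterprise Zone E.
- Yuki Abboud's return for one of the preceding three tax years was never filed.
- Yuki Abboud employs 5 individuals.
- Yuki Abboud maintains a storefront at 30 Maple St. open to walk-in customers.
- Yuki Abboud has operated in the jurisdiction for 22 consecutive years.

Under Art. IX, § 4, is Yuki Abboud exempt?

Yes — exempt.

(1) returns current — fails.
(i) ≥60% agricultural — holds.
(A) not (in enterprise zone) — not satisfied.
(B) receipts ≤ $300,000 — satisfied.
(ii): F AND T → false.
(a): T OR F → true.
(A) ≤ 12 employees — holds.
(B) ≥ 12 yrs in jurisdiction — holds.
(C) has storefront — holds.
(i): T AND T AND T → true.
(ii) not (Schedule C activity) — fails.
(b): T OR F → true.
(2): T AND T → true.
So Overall is satisfied (F OR T).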